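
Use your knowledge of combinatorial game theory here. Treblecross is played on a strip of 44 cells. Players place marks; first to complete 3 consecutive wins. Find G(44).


Treblecross: place X on empty cells; 3-in-a-row wins.
Playing within two cells of an existing X lets the opponent win at once, so sensible play treats the cells i-2..i+2 around each X as dead. The player left with no safe cell loses, so this is a normal-play take-away game on strips of safe cells.
Placing X at cell i (0-indexed) of a strip of k safe cells leaves independent strips of sizes max(0, i-2) and max(0, k-i-3). Hence G(k) = mex{ G(max(0,i-2)) XOR G(max(0,k-i-3)) : 0 <= i < k }, with G(0) = 0.
G(1): splits (0,0):0^0=0 -> mex({0}) = 1
G(2): splits (0,0):0^0=0 -> mex({0}) = 1
G(3): splits (0,0):0^0=0 -> mex({0}) = 1
G(4): splits (0,1):0^1=1 (0,0):0^0=0 -> mex({0, 1}) = 2
G(5): splits (0,2):0^1=1 (0,1):0^1=1 (0,0):0^0=0 -> mex({0, 1}) = 2
G(6) = mex({1}) = 0
G(7) = mex({0, 1, 2}) = 3
G(8) = mex({0, 1, 2}) = 3
G(9) = mex({0, 2}) = 1
G(10) = mex({0, 2, 3}) = 1
G(11) = mex({0, 3}) = 1
G(12) = mex({1, 3}) = 0
G(13) = mex({0, 1, 2, 3}) = 4
G(14) = mex({0, 1, 2}) = 3
G(15) = mex({0, 1, 2}) = 3
G(16) = mex({0, 1, 2, 4}) = 3
G(17) = mex({0, 1, 3, 4}) = 2
G(18) = mex({0, 1, 3, 4}) = 2
G(19) = mex({0, 1, 3, 5}) = 2
G(20) = mex({0, 1, 2, 3, 5}) = 4
G(21) = mex({0, 1, 2, 3, 5}) = 4
G(22) = mex({1, 2, 6}) = 0
G(23) = mex({0, 1, 2, 3, 4, 6}) = 5
G(24) = mex({0, 1, 2, 3, 4}) = 5
G(25) = mex({0, 1, 3, 4, 7}) = 2
G(26) = mex({0, 1, 3, 4, 5, 7}) = 2
G(27) = mex({0, 1, 3, 5}) = 2
G(28) = mex({0, 1, 2, 5}) = 3
G(29) = mex({0, 1, 2, 4, 5, 6}) = 3
G(30) = mex({1, 2, 4, 6}) = 0
G(31) = mex({0, 1, 2, 3, 4, 6}) = 5
G(32) = mex({1, 2, 3, 4, 7}) = 0
G(33) = mex({0, 3, 7}) = 1
G(34) = mex({0, 2, 3, 5, 7}) = 1
G(35) = mex({0, 2, 3, 5, 6}) = 1
G(36) = mex({0, 1, 2, 5, 6}) = 3
G(37) = mex({0, 1, 2, 4, 5, 6}) = 3
G(38) = mex({0, 1, 2, 4}) = 3
G(39) = mex({0, 1, 2, 3, 4, 7}) = 5
G(40) = mex({0, 1, 2, 3, 4, 5, 7}) = 6
G(41) = mex({0, 1, 2, 3, 5, 7}) = 4
G(42) = mex({0, 1, 2, 3, 5, 6, 7}) = 4
G(43) = mex({0, 2, 3, 5, 6}) = 1
G(44) = mex({1, 2, 3, 4, 5, 6}) = 0
Therefore G(44) = 0.

0


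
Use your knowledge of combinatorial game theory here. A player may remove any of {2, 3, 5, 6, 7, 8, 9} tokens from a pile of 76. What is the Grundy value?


The subtraction set is S = {2, 3, 5, 6, 7, 8, 9}.
G(k) = mex{ G(k - s) : s in S, s <= k }. We compute iteratively: G(0) = 0.
G(1) = mex({}) = 0
G(2) = mex({0}) = 1
G(3) = mex({0}) = 1
G(4) = mex({0, 1}) = 2
G(5) = mex({0, 1}) = 2
G(6) = mex({0, 1, 2}) = 3
G(7) = mex({0, 1, 2}) = 3
G(8) = mex({0, 1, 2, 3}) = 4
G(9) = mex({0, 1, 2, 3}) = 4
G(10) = mex({0, 1, 2, 3, 4}) = 5
G(11) = mex({1, 2, 3, 4}) = 0
G(12) = mex({1, 2, 3, 4, 5}) = 0
G(13) = mex({0, 2, 3, 4, 5}) = 1
G(14) = mex({0, 2, 3, 4}) = 1
G(15) = mex({0, 1, 3, 4, 5}) = 2
G(16) = mex({0, 1, 3, 4, 5}) = 2
G(17) = mex({0, 1, 2, 4, 5}) = 3
G(18) = mex({0, 1, 2, 4, 5}) = 3
G(19) = mex({0, 1, 2, 3, 5}) = 4
Observe that G(11)..G(19) = 0, 0, 1, 1, 2, 2, 3, 3, 4 repeats G(0)..G(8) = 0, 0, 1, 1, 2, 2, 3, 3, 4.
For k >= max(S) = 9, G(k) is determined by the previous 9 values G(k-9)..G(k-1); a window of 9 consecutive values has recurred shifted by 11, so by induction G(k + 11) = G(k) for all k >= 0: the sequence is periodic from the start with period 11.
One period: G(0..10) = 0, 0, 1, 1, 2, 2, 3, 3, 4, 4, 5.
76 mod 11 = 10, so G(76) = G(10) = 5.

5


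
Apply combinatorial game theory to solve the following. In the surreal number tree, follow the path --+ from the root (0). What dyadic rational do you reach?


Sign expansion: --+
Rule: track bounds (lo, hi), initially (-inf, +inf). On '+', the current value becomes lo and we move to the simplest number in (value, hi): value + 1 if hi = +inf, otherwise the midpoint (value + hi)/2. On '-', the current value becomes hi and we move to value - 1 if lo = -inf, otherwise the midpoint (lo + value)/2.
Start at 0.
Step 1: sign = -, move left. Bounds: (-inf, 0). Value = -1
Step 2: sign = -, move left. Bounds: (-inf, -1). Value = -2
Step 3: sign = +, move right. Bounds: (-2, -1). Value = -3/2
The surreal number with sign expansion --+ is -3/2.

-3/2


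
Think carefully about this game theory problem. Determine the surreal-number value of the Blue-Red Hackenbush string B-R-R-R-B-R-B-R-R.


Edges (from ground): B-R-R-R-B-R-B-R-R
By Berlekamp's sign-expansion rule, a Blue-Red Hackenbush stalk has the value of the surreal number whose sign sequence is the edge sequence with B -> + and R -> -.
Sign sequence: +---+-+--
Trace the sign expansion in the surreal number tree, starting from 0:
Edge 1: B (sign +) -> bounds (0, +inf), value = 1
Edge 2: R (sign -) -> bounds (0, 1), value = 1/2
Edge 3: R (sign -) -> bounds (0, 1/2), value = 1/4
Edge 4: R (sign -) -> bounds (0, 1/4), value = 1/8
Edge 5: B (sign +) -> bounds (1/8, 1/4), value = 3/16
Edge 6: R (sign -) -> bounds (1/8, 3/16), value = 5/32
Edge 7: B (sign +) -> bounds (5/32, 3/16), value = 11/64
Edge 8: R (sign -) -> bounds (5/32, 11/64), value = 21/128
Edge 9: R (sign -) -> bounds (5/32, 21/128), value = 41/256
Game value = 41/256

41/256


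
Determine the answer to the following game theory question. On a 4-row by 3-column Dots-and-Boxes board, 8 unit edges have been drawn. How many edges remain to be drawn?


Grid: 4 x 3 boxes, i.e. 5 rows and 4 columns of dots.
Horizontal edges: (rows + 1) * cols = 5 * 3 = 15
Vertical edges: rows * (cols + 1) = 4 * 4 = 16
Total edges: 15 + 16 = 31
Edges drawn: 8
Remaining: 31 - 8 = 23

23


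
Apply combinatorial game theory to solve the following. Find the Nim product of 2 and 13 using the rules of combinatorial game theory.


Nim multiplication is bilinear over XOR: (u XOR v) * w = (u*w) XOR (v*w).
So we split each operand into its bit components and XOR the pairwise Nim products.
2 = 2 (as XOR of powers of 2).
13 = 1 + 4 + 8 (as XOR of powers of 2).
Using the standard Nim-product table on single bits:
  2*2 = 3,   2*4 = 8,   2*8 = 12,
  4*4 = 6,   4*8 = 11,  8*8 = 13,
and  1*x = x (identity), k*l = l*k (commutative).
Pairwise Nim products:
  2 * 1 = 2
  2 * 4 = 8
  2 * 8 = 12
XOR them: 2 XOR 8 XOR 12 = 6.
Result: 2 * 13 = 6 (in Nim).

6


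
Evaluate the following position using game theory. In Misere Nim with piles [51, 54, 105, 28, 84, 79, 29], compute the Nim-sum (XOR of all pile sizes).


We need the XOR (exclusive or) of all pile sizes.
After XOR-ing pile 1 (size 51): 0 XOR 51 = 51
After XOR-ing pile 2 (size 54): 51 XOR 54 = 5
After XOR-ing pile 3 (size 105): 5 XOR 105 = 108
After XOR-ing pile 4 (size 28): 108 XOR 28 = 112
After XOR-ing pile 5 (size 84): 112 XOR 84 = 36
After XOR-ing pile 6 (size 79): 36 XOR 79 = 107
After XOR-ing pile 7 (size 29): 107 XOR 29 = 118
The Nim-value of this position is 118.

118


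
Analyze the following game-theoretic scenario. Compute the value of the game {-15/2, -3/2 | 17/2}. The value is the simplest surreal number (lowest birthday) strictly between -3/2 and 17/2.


Left options: {-15/2, -3/2}, max = -3/2
Right options: {17/2}, min = 17/2
All options are numbers and max(Left) < min(Right), so by the simplicity theorem the value is the simplest (earliest-born) number strictly between -3/2 and 17/2.
Integers -1 through 8 all lie strictly between -3/2 and 17/2.
Among integers, the simplest (lowest birthday = smallest |n|; 0 is born on day 0, +-n on day n) is 0.
No non-integer in the interval can be simpler: if x is a non-integer in the interval, then floor(x) or ceil(x) also lies in the interval (the interval contains an integer), and both are proper prefixes of x's sign expansion, i.e. born earlier. So the game value is 0.
Game value = 0

0


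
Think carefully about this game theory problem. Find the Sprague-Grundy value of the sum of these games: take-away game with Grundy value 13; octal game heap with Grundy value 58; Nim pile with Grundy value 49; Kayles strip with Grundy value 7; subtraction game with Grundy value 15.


By the Sprague-Grundy theorem, the Grundy value of a sum of games is the XOR of individual Grundy values.
take-away game: Grundy value = 13. Running XOR: 0 XOR 13 = 13
octal game heap: Grundy value = 58. Running XOR: 13 XOR 58 = 55
Nim pile: Grundy value = 49. Running XOR: 55 XOR 49 = 6
Kayles strip: Grundy value = 7. Running XOR: 6 XOR 7 = 1
subtraction game: Grundy value = 15. Running XOR: 1 XOR 15 = 14
The combined Grundy value is 14.

14


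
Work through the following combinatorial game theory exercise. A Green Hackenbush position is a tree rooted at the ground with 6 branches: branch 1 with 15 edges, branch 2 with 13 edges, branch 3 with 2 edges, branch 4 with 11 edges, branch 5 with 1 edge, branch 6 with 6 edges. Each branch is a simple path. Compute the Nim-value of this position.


The tree has 6 branches from the ground vertex.
In Green Hackenbush, the Nim-value of a simple path of length k is k.
Branch 1: length 15, Nim-value = 15
Branch 2: length 13, Nim-value = 13
Branch 3: length 2, Nim-value = 2
Branch 4: length 11, Nim-value = 11
Branch 5: length 1, Nim-value = 1
Branch 6: length 6, Nim-value = 6
Total Nim-value = XOR of all branch values:
0 XOR 15 = 15
15 XOR 13 = 2
2 XOR 2 = 0
0 XOR 11 = 11
11 XOR 1 = 10
10 XOR 6 = 12
Nim-value of the tree = 12

12


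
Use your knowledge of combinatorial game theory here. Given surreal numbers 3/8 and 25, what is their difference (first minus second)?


x = 3/8, y = 25
Converting to common denominator: 8
x = 3/8, y = 200/8
x - y = 3/8 - 25 = -197/8

-197/8


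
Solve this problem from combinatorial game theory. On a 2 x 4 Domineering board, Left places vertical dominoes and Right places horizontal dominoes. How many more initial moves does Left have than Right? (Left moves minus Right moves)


Board is 2 x 4 (rows x cols).
Left (vertical) placements: (rows-1) * cols = 1 * 4 = 4
Right (horizontal) placements: rows * (cols-1) = 2 * 3 = 6
Advantage = Left - Right = 4 - 6 = -2

-2


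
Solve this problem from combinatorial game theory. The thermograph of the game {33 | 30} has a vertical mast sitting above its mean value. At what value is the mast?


Game = {33 | 30}, a switch {a | b} with numbers a > b.
Its thermograph has left wall a - t and right wall b + t, which meet at t = (a - b)/2, where both equal (a + b)/2. So the mast (mean value) is at (a + b)/2.
Mean = (33 + (30))/2 = 63/2 = 63/2

63/2


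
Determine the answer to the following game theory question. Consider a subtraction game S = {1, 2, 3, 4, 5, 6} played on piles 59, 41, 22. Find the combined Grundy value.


Subtraction set: {1, 2, 3, 4, 5, 6}
For this subtraction set, G(n) = n mod 7 (period = max + 1 = 7).
Pile 1 (size 59): G(59) = 59 mod 7 = 3
Pile 2 (size 41): G(41) = 41 mod 7 = 6
Pile 3 (size 22): G(22) = 22 mod 7 = 1
Total Grundy value = XOR of all: 3 XOR 6 XOR 1 = 4

4


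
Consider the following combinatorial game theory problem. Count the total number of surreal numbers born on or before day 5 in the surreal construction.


Day 0: {|} = 0 is born. Count = 1.
Day n: the number of surreal numbers born by day n is 2^(n+1) - 1.
By day 0: 2^1 - 1 = 1
By day 1: 2^2 - 1 = 3
By day 2: 2^3 - 1 = 7
By day 3: 2^4 - 1 = 15
By day 4: 2^5 - 1 = 31
By day 5: 2^6 - 1 = 63
By day 5: 63 surreal numbers.

63


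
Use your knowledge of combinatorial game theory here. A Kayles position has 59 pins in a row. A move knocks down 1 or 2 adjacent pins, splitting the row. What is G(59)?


Kayles: a move removes 1 or 2 adjacent pins from a contiguous row.
Removing pins from a row of k leaves two independent rows (a, b) with a + b = k - 1 (one pin) or a + b = k - 2 (two pins); an end removal gives a = 0.
By Sprague-Grundy, G(k) = mex{ G(a) XOR G(b) } over all these splits. G(0) = 0.
G(1): splits (0,0):0^0=0 -> mex({0}) = 1
G(2): splits (0,1):0^1=1 (0,0):0^0=0 -> mex({0, 1}) = 2
G(3): splits (0,2):0^2=2 (1,1):1^1=0 (0,1):0^1=1 -> mex({0, 1, 2}) = 3
G(4): splits (0,3):0^3=3 (1,2):1^2=3 (0,2):0^2=2 (1,1):1^1=0 -> mex({0, 2, 3}) = 1
G(5): splits (0,4):0^1=1 (1,3):1^3=2 (2,2):2^2=0 (0,3):0^3=3 (1,2):1^2=3 -> mex({0, 1, 2, 3}) = 4
G(6) = mex({0, 1, 2, 4}) = 3
G(7) = mex({0, 1, 3, 4, 5}) = 2
G(8) = mex({0, 2, 3, 5, 6}) = 1
G(9) = mex({0, 1, 2, 3, 6, 7}) = 4
G(10) = mex({0, 1, 3, 4, 5, 7}) = 2
G(11) = mex({0, 1, 2, 3, 4, 5}) = 6
G(12) = mex({0, 1, 2, 3, 5, 6, 7}) = 4
G(13) = mex({0, 2, 3, 4, 6, 7}) = 1
G(14) = mex({0, 1, 4, 5, 6, 7}) = 2
G(15) = mex({0, 1, 2, 3, 4, 5, 6}) = 7
G(16) = mex({0, 2, 3, 5, 6, 7}) = 1
G(17) = mex({0, 1, 2, 3, 5, 6, 7}) = 4
G(18) = mex({0, 1, 2, 4, 5, 6}) = 3
G(19) = mex({0, 1, 3, 4, 5, 7}) = 2
G(20) = mex({0, 2, 3, 4, 5, 6, 7}) = 1
G(21) = mex({0, 1, 2, 3, 5, 6, 7}) = 4
G(22) = mex({0, 1, 2, 3, 4, 5, 7}) = 6
G(23) = mex({0, 1, 2, 3, 4, 5, 6}) = 7
G(24) = mex({0, 1, 2, 3, 5, 6, 7}) = 4
G(25) = mex({0, 2, 3, 4, 6, 7}) = 1
G(26) = mex({0, 1, 3, 4, 5, 6, 7}) = 2
G(27) = mex({0, 1, 2, 3, 4, 5, 6, 7}) = 8
G(28) = mex({0, 1, 2, 3, 4, 6, 7, 8}) = 5
G(29) = mex({0, 1, 2, 3, 5, 6, 7, 8, 9}) = 4
G(30) = mex({0, 1, 2, 3, 4, 5, 6, 9, 10}) = 7
G(31) = mex({0, 1, 3, 4, 5, 7, 10, 11}) = 2
G(32) = mex({0, 2, 3, 4, 5, 6, 7, 9, 11}) = 1
G(33) = mex({0, 1, 2, 3, 4, 5, 6, 7, 9, 12}) = 8
G(34) = mex({0, 1, 2, 3, 4, 5, 7, 8, 11, 12}) = 6
G(35) = mex({0, 1, 2, 3, 4, 5, 6, 8, 9, 10, 11}) = 7
G(36) = mex({0, 1, 2, 3, 5, 6, 7, 9, 10}) = 4
G(37) = mex({0, 2, 3, 4, 6, 7, 9, 10, 11, 12}) = 1
G(38) = mex({0, 1, 3, 4, 5, 6, 7, 9, 10, 11, 12}) = 2
G(39) = mex({0, 1, 2, 4, 5, 6, 7, 9, 10, 12, 14}) = 3
G(40) = mex({0, 2, 3, 4, 6, 7, 11, 12, 14}) = 1
G(41) = mex({0, 1, 2, 3, 5, 6, 7, 9, 10, 11, 12}) = 4
G(42) = mex({0, 1, 2, 3, 4, 5, 6, 9, 10}) = 7
G(43) = mex({0, 1, 3, 4, 5, 7, 9, 10, 12, 15}) = 2
G(44) = mex({0, 2, 3, 4, 5, 6, 7, 9, 10, 12, 15}) = 1
G(45) = mex({0, 1, 2, 3, 4, 5, 6, 7, 9, 10, 12, 14}) = 8
G(46) = mex({0, 1, 3, 4, 5, 7, 8, 11, 12, 14}) = 2
G(47) = mex({0, 1, 2, 3, 4, 5, 6, 8, 9, 10, 11, 12}) = 7
G(48) = mex({0, 1, 2, 3, 5, 6, 7, 9, 10}) = 4
G(49) = mex({0, 2, 3, 4, 6, 7, 9, 10, 11, 12, 15}) = 1
G(50) = mex({0, 1, 4, 5, 6, 7, 9, 11, 12, 14, 15}) = 2
G(51) = mex({0, 1, 2, 3, 4, 5, 6, 7, 9, 12, 14, 15}) = 8
G(52) = mex({0, 2, 3, 4, 5, 6, 7, 8, 11, 12, 15}) = 1
G(53) = mex({0, 1, 2, 3, 5, 6, 7, 8, 9, 10, 11, 12}) = 4
G(54) = mex({0, 1, 2, 3, 4, 5, 6, 9, 10}) = 7
G(55) = mex({0, 1, 3, 4, 5, 7, 9, 10, 11, 12}) = 2
G(56) = mex({0, 2, 3, 4, 5, 6, 7, 9, 10, 11, 12, 13, 14}) = 1
G(57) = mex({0, 1, 2, 3, 5, 6, 7, 9, 10, 12, 13, 14, 15}) = 4
G(58) = mex({0, 1, 3, 4, 5, 7, 11, 12, 14, 15}) = 2
G(59) = mex({0, 1, 2, 3, 4, 5, 6, 9, 10, 11, 12, 15}) = 7
Therefore G(59) = 7.

7


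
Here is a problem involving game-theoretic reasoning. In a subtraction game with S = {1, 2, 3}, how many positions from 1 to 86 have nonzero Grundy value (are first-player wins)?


Subtraction set S = {1, 2, 3}, so G(n) = n mod 4.
G(n) = 0 when n is a multiple of 4.
Multiples of 4 in [1, 86]: 21
N-positions (nonzero Grundy) = 86 - 21 = 65

65


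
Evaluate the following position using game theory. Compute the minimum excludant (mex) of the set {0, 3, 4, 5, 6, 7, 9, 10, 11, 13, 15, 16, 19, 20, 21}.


Set = {0, 3, 4, 5, 6, 7, 9, 10, 11, 13, 15, 16, 19, 20, 21}
0 is in the set.
1 is NOT in the set. This is the mex.
mex = 1

1


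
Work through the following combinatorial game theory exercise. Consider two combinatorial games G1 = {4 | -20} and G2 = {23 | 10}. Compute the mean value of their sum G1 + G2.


G1 = {4 | -20}, G2 = {23 | 10}
Each is a switch {a | b} with numbers a > b; its mean value is (a + b)/2, and mean value is additive over game sums: m(G1 + G2) = m(G1) + m(G2).
Mean of G1 = (4 + (-20))/2 = -16/2 = -8
Mean of G2 = (23 + (10))/2 = 33/2 = 33/2
Mean of G1 + G2 = -8 + 33/2 = 17/2

17/2


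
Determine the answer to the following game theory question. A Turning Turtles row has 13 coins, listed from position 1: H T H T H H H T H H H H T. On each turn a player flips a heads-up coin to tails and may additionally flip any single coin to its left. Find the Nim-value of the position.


Coins: H T H T H H H T H H H H T
Key fact: a single head at position k behaves exactly like a Nim heap of size k (turning it to T and optionally flipping a coin at j < k corresponds to moving the heap from k to j, or to 0), and heads combine as a disjunctive sum (two heads at the same place would cancel, matching j XOR j = 0). So the Nim-value is the XOR of the 1-indexed positions of the heads.
Face-up positions (1-indexed): [1, 3, 5, 6, 7, 9, 10, 11, 12]
XOR 0 with 1: 0 XOR 1 = 1
XOR 1 with 3: 1 XOR 3 = 2
XOR 2 with 5: 2 XOR 5 = 7
XOR 7 with 6: 7 XOR 6 = 1
XOR 1 with 7: 1 XOR 7 = 6
XOR 6 with 9: 6 XOR 9 = 15
XOR 15 with 10: 15 XOR 10 = 5
XOR 5 with 11: 5 XOR 11 = 14
XOR 14 with 12: 14 XOR 12 = 2
Nim-value = 2

2


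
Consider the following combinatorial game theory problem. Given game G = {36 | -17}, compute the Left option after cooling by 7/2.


Original game: {36 | -17} (a switch {a | b} with a > b).
Cooling by t (for t below the temperature (a - b)/2 = 53/2) taxes each move by t: {a | b} cooled by t is {a - t | b + t}.
Cooling amount: t = 7/2
Cooled Left option: 36 - 7/2 = 65/2
Cooled Right option: -17 + 7/2 = -27/2
Cooled game: {65/2 | -27/2}
Left option = 65/2

65/2


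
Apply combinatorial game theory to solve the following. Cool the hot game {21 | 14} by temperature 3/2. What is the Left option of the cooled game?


Original game: {21 | 14} (a switch {a | b} with a > b).
Cooling by t (for t below the temperature (a - b)/2 = 7/2) taxes each move by t: {a | b} cooled by t is {a - t | b + t}.
Cooling amount: t = 3/2
Cooled Left option: 21 - 3/2 = 39/2
Cooled Right option: 14 + 3/2 = 31/2
Cooled game: {39/2 | 31/2}
Left option = 39/2

39/2


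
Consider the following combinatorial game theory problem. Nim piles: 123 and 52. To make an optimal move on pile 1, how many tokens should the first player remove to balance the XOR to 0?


Piles: 123 and 52
Current XOR: 123 XOR 52 = 79 (non-zero, so this is an N-position).
To make the XOR zero, we need to find a move that balances the piles.
For pile 1 (size 123): target = 123 XOR 79 = 52
We reduce pile 1 from 123 to 52.
Tokens removed: 123 - 52 = 71
Verification: 52 XOR 52 = 0

71


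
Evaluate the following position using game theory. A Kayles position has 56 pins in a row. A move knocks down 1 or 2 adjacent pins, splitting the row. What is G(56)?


Kayles: a move removes 1 or 2 adjacent pins from a contiguous row.
Removing pins from a row of k leaves two independent rows (a, b) with a + b = k - 1 (one pin) or a + b = k - 2 (two pins); an end removal gives a = 0.
By Sprague-Grundy, G(k) = mex{ G(a) XOR G(b) } over all these splits. G(0) = 0.
G(1): splits (0,0):0^0=0 -> mex({0}) = 1
G(2): splits (0,1):0^1=1 (0,0):0^0=0 -> mex({0, 1}) = 2
G(3): splits (0,2):0^2=2 (1,1):1^1=0 (0,1):0^1=1 -> mex({0, 1, 2}) = 3
G(4): splits (0,3):0^3=3 (1,2):1^2=3 (0,2):0^2=2 (1,1):1^1=0 -> mex({0, 2, 3}) = 1
G(5): splits (0,4):0^1=1 (1,3):1^3=2 (2,2):2^2=0 (0,3):0^3=3 (1,2):1^2=3 -> mex({0, 1, 2, 3}) = 4
G(6) = mex({0, 1, 2, 4}) = 3
G(7) = mex({0, 1, 3, 4, 5}) = 2
G(8) = mex({0, 2, 3, 5, 6}) = 1
G(9) = mex({0, 1, 2, 3, 6, 7}) = 4
G(10) = mex({0, 1, 3, 4, 5, 7}) = 2
G(11) = mex({0, 1, 2, 3, 4, 5}) = 6
G(12) = mex({0, 1, 2, 3, 5, 6, 7}) = 4
G(13) = mex({0, 2, 3, 4, 6, 7}) = 1
G(14) = mex({0, 1, 4, 5, 6, 7}) = 2
G(15) = mex({0, 1, 2, 3, 4, 5, 6}) = 7
G(16) = mex({0, 2, 3, 5, 6, 7}) = 1
G(17) = mex({0, 1, 2, 3, 5, 6, 7}) = 4
G(18) = mex({0, 1, 2, 4, 5, 6}) = 3
G(19) = mex({0, 1, 3, 4, 5, 7}) = 2
G(20) = mex({0, 2, 3, 4, 5, 6, 7}) = 1
G(21) = mex({0, 1, 2, 3, 5, 6, 7}) = 4
G(22) = mex({0, 1, 2, 3, 4, 5, 7}) = 6
G(23) = mex({0, 1, 2, 3, 4, 5, 6}) = 7
G(24) = mex({0, 1, 2, 3, 5, 6, 7}) = 4
G(25) = mex({0, 2, 3, 4, 6, 7}) = 1
G(26) = mex({0, 1, 3, 4, 5, 6, 7}) = 2
G(27) = mex({0, 1, 2, 3, 4, 5, 6, 7}) = 8
G(28) = mex({0, 1, 2, 3, 4, 6, 7, 8}) = 5
G(29) = mex({0, 1, 2, 3, 5, 6, 7, 8, 9}) = 4
G(30) = mex({0, 1, 2, 3, 4, 5, 6, 9, 10}) = 7
G(31) = mex({0, 1, 3, 4, 5, 7, 10, 11}) = 2
G(32) = mex({0, 2, 3, 4, 5, 6, 7, 9, 11}) = 1
G(33) = mex({0, 1, 2, 3, 4, 5, 6, 7, 9, 12}) = 8
G(34) = mex({0, 1, 2, 3, 4, 5, 7, 8, 11, 12}) = 6
G(35) = mex({0, 1, 2, 3, 4, 5, 6, 8, 9, 10, 11}) = 7
G(36) = mex({0, 1, 2, 3, 5, 6, 7, 9, 10}) = 4
G(37) = mex({0, 2, 3, 4, 6, 7, 9, 10, 11, 12}) = 1
G(38) = mex({0, 1, 3, 4, 5, 6, 7, 9, 10, 11, 12}) = 2
G(39) = mex({0, 1, 2, 4, 5, 6, 7, 9, 10, 12, 14}) = 3
G(40) = mex({0, 2, 3, 4, 6, 7, 11, 12, 14}) = 1
G(41) = mex({0, 1, 2, 3, 5, 6, 7, 9, 10, 11, 12}) = 4
G(42) = mex({0, 1, 2, 3, 4, 5, 6, 9, 10}) = 7
G(43) = mex({0, 1, 3, 4, 5, 7, 9, 10, 12, 15}) = 2
G(44) = mex({0, 2, 3, 4, 5, 6, 7, 9, 10, 12, 15}) = 1
G(45) = mex({0, 1, 2, 3, 4, 5, 6, 7, 9, 10, 12, 14}) = 8
G(46) = mex({0, 1, 3, 4, 5, 7, 8, 11, 12, 14}) = 2
G(47) = mex({0, 1, 2, 3, 4, 5, 6, 8, 9, 10, 11, 12}) = 7
G(48) = mex({0, 1, 2, 3, 5, 6, 7, 9, 10}) = 4
G(49) = mex({0, 2, 3, 4, 6, 7, 9, 10, 11, 12, 15}) = 1
G(50) = mex({0, 1, 4, 5, 6, 7, 9, 11, 12, 14, 15}) = 2
G(51) = mex({0, 1, 2, 3, 4, 5, 6, 7, 9, 12, 14, 15}) = 8
G(52) = mex({0, 2, 3, 4, 5, 6, 7, 8, 11, 12, 15}) = 1
G(53) = mex({0, 1, 2, 3, 5, 6, 7, 8, 9, 10, 11, 12}) = 4
G(54) = mex({0, 1, 2, 3, 4, 5, 6, 9, 10}) = 7
G(55) = mex({0, 1, 3, 4, 5, 7, 9, 10, 11, 12}) = 2
G(56) = mex({0, 2, 3, 4, 5, 6, 7, 9, 10, 11, 12, 13, 14}) = 1
Therefore G(56) = 1.

1


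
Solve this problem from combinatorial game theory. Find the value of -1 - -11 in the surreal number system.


x = -1, y = -11
x - y = -1 - -11 = 10

10


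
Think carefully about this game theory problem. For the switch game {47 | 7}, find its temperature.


The game is {47 | 7}, a switch {a | b} with numbers a > b.
Cooling {a | b} by t gives {a - t | b + t}, which stops being hot when a - t = b + t, i.e. at t = (a - b)/2. So the temperature of a switch is (a - b)/2.
Temperature = (Left option - Right option) / 2
= (47 - (7)) / 2
= 40 / 2
= 20

20


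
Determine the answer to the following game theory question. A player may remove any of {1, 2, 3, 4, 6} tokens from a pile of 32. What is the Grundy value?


The subtraction set is S = {1, 2, 3, 4, 6}.
G(k) = mex{ G(k - s) : s in S, s <= k }. We compute iteratively: G(0) = 0.
G(1) = mex({0}) = 1
G(2) = mex({0, 1}) = 2
G(3) = mex({0, 1, 2}) = 3
G(4) = mex({0, 1, 2, 3}) = 4
G(5) = mex({1, 2, 3, 4}) = 0
G(6) = mex({0, 2, 3, 4}) = 1
G(7) = mex({0, 1, 3, 4}) = 2
G(8) = mex({0, 1, 2, 4}) = 3
G(9) = mex({0, 1, 2, 3}) = 4
G(10) = mex({1, 2, 3, 4}) = 0
Observe that G(5)..G(10) = 0, 1, 2, 3, 4, 0 repeats G(0)..G(5) = 0, 1, 2, 3, 4, 0.
For k >= max(S) = 6, G(k) is determined by the previous 6 values G(k-6)..G(k-1); a window of 6 consecutive values has recurred shifted by 5, so by induction G(k + 5) = G(k) for all k >= 0: the sequence is periodic from the start with period 5.
One period: G(0..4) = 0, 1, 2, 3, 4.
32 mod 5 = 2, so G(32) = G(2) = 2.

2


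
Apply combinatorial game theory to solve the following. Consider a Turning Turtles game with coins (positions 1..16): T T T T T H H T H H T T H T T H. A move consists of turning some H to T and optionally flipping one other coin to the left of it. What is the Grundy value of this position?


Coins: T T T T T H H T H H T T H T T H
Key fact: a single head at position k behaves exactly like a Nim heap of size k (turning it to T and optionally flipping a coin at j < k corresponds to moving the heap from k to j, or to 0), and heads combine as a disjunctive sum (two heads at the same place would cancel, matching j XOR j = 0). So the Nim-value is the XOR of the 1-indexed positions of the heads.
Face-up positions (1-indexed): [6, 7, 9, 10, 13, 16]
XOR 0 with 6: 0 XOR 6 = 6
XOR 6 with 7: 6 XOR 7 = 1
XOR 1 with 9: 1 XOR 9 = 8
XOR 8 with 10: 8 XOR 10 = 2
XOR 2 with 13: 2 XOR 13 = 15
XOR 15 with 16: 15 XOR 16 = 31
Nim-value = 31

31


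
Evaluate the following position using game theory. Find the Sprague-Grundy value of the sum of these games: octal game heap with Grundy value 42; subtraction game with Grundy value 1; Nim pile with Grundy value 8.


By the Sprague-Grundy theorem, the Grundy value of a sum of games is the XOR of individual Grundy values.
octal game heap: Grundy value = 42. Running XOR: 0 XOR 42 = 42
subtraction game: Grundy value = 1. Running XOR: 42 XOR 1 = 43
Nim pile: Grundy value = 8. Running XOR: 43 XOR 8 = 35
The combined Grundy value is 35.

35


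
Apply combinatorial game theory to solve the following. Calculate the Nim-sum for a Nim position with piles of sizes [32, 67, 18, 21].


We need the XOR (exclusive or) of all pile sizes.
After XOR-ing pile 1 (size 32): 0 XOR 32 = 32
After XOR-ing pile 2 (size 67): 32 XOR 67 = 99
After XOR-ing pile 3 (size 18): 99 XOR 18 = 113
After XOR-ing pile 4 (size 21): 113 XOR 21 = 100
The Nim-value of this position is 100.

100


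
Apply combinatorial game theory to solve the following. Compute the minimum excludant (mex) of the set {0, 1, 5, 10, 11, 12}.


Set = {0, 1, 5, 10, 11, 12}
0 is in the set.
1 is in the set.
2 is NOT in the set. This is the mex.
mex = 2

2


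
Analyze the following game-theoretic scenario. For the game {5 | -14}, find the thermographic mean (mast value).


Game = {5 | -14}, a switch {a | b} with numbers a > b.
Its thermograph has left wall a - t and right wall b + t, which meet at t = (a - b)/2, where both equal (a + b)/2. So the mast (mean value) is at (a + b)/2.
Mean = (5 + (-14))/2 = -9/2 = -9/2

-9/2


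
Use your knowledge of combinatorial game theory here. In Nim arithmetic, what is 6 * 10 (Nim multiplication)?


Nim multiplication is bilinear over XOR: (u XOR v) * w = (u*w) XOR (v*w).
So we split each operand into its bit components and XOR the pairwise Nim products.
6 = 2 + 4 (as XOR of powers of 2).
10 = 2 + 8 (as XOR of powers of 2).
Using the standard Nim-product table on single bits:
  2*2 = 3,   2*4 = 8,   2*8 = 12,
  4*4 = 6,   4*8 = 11,  8*8 = 13,
and  1*x = x (identity), k*l = l*k (commutative).
Pairwise Nim products:
  2 * 2 = 3
  2 * 8 = 12
  4 * 2 = 8
  4 * 8 = 11
XOR them: 3 XOR 12 XOR 8 XOR 11 = 12.
Result: 6 * 10 = 12 (in Nim).

12


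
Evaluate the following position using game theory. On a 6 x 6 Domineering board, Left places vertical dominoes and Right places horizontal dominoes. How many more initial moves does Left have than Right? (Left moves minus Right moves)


Board is 6 x 6 (rows x cols).
Left (vertical) placements: (rows-1) * cols = 5 * 6 = 30
Right (horizontal) placements: rows * (cols-1) = 6 * 5 = 30
Advantage = Left - Right = 30 - 30 = 0

0


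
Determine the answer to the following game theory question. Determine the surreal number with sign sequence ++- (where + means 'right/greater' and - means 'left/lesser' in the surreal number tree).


Sign expansion: ++-
Rule: track bounds (lo, hi), initially (-inf, +inf). On '+', the current value becomes lo and we move to the simplest number in (value, hi): value + 1 if hi = +inf, otherwise the midpoint (value + hi)/2. On '-', the current value becomes hi and we move to value - 1 if lo = -inf, otherwise the midpoint (lo + value)/2.
Start at 0.
Step 1: sign = +, move right. Bounds: (0, +inf). Value = 1
Step 2: sign = +, move right. Bounds: (1, +inf). Value = 2
Step 3: sign = -, move left. Bounds: (1, 2). Value = 3/2
The surreal number with sign expansion ++- is 3/2.

3/2


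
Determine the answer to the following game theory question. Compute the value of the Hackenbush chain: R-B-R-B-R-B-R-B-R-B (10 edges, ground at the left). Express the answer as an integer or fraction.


Edges (from ground): R-B-R-B-R-B-R-B-R-B
By Berlekamp's sign-expansion rule, a Blue-Red Hackenbush stalk has the value of the surreal number whose sign sequence is the edge sequence with B -> + and R -> -.
Sign sequence: -+-+-+-+-+
Trace the sign expansion in the surreal number tree, starting from 0:
Edge 1: R (sign -) -> bounds (-inf, 0), value = -1
Edge 2: B (sign +) -> bounds (-1, 0), value = -1/2
Edge 3: R (sign -) -> bounds (-1, -1/2), value = -3/4
Edge 4: B (sign +) -> bounds (-3/4, -1/2), value = -5/8
Edge 5: R (sign -) -> bounds (-3/4, -5/8), value = -11/16
Edge 6: B (sign +) -> bounds (-11/16, -5/8), value = -21/32
Edge 7: R (sign -) -> bounds (-11/16, -21/32), value = -43/64
Edge 8: B (sign +) -> bounds (-43/64, -21/32), value = -85/128
Edge 9: R (sign -) -> bounds (-43/64, -85/128), value = -171/256
Edge 10: B (sign +) -> bounds (-171/256, -85/128), value = -341/512
Game value = -341/512

-341/512


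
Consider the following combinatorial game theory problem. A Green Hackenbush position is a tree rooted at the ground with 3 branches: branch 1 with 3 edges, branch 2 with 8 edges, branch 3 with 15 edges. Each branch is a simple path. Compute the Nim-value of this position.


The tree has 3 branches from the ground vertex.
In Green Hackenbush, the Nim-value of a simple path of length k is k.
Branch 1: length 3, Nim-value = 3
Branch 2: length 8, Nim-value = 8
Branch 3: length 15, Nim-value = 15
Total Nim-value = XOR of all branch values:
0 XOR 3 = 3
3 XOR 8 = 11
11 XOR 15 = 4
Nim-value of the tree = 4

4


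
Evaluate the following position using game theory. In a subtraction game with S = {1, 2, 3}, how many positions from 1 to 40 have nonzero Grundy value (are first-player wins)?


Subtraction set S = {1, 2, 3}, so G(n) = n mod 4.
G(n) = 0 when n is a multiple of 4.
Multiples of 4 in [1, 40]: 10
N-positions (nonzero Grundy) = 40 - 10 = 30

30


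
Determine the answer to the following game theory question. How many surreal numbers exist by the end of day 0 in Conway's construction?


Day 0: {|} = 0 is born. Count = 1.
Day n: the number of surreal numbers born by day n is 2^(n+1) - 1.
By day 0: 2^1 - 1 = 1
By day 0: 1 surreal numbers.

1


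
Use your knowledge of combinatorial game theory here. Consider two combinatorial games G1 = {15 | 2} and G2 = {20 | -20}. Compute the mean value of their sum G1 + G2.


G1 = {15 | 2}, G2 = {20 | -20}
Each is a switch {a | b} with numbers a > b; its mean value is (a + b)/2, and mean value is additive over game sums: m(G1 + G2) = m(G1) + m(G2).
Mean of G1 = (15 + (2))/2 = 17/2 = 17/2
Mean of G2 = (20 + (-20))/2 = 0/2 = 0
Mean of G1 + G2 = 17/2 + 0 = 17/2

17/2


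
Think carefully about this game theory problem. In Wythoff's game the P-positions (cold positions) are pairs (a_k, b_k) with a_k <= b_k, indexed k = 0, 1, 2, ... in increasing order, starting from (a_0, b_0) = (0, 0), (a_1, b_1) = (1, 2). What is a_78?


By Wythoff's theorem, a_k = floor(k * phi) and b_k = floor(k * phi^2) = a_k + k, where phi = (1 + sqrt(5))/2 is the golden ratio.
phi = (1 + sqrt(5))/2 = 1.618034
k = 78
k * phi = 78 * 1.618034 = 126.206651
a_78 = floor(k * phi) = 126

126


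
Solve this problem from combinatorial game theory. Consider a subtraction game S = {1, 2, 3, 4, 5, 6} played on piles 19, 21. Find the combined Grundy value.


Subtraction set: {1, 2, 3, 4, 5, 6}
For this subtraction set, G(n) = n mod 7 (period = max + 1 = 7).
Pile 1 (size 19): G(19) = 19 mod 7 = 5
Pile 2 (size 21): G(21) = 21 mod 7 = 0
Total Grundy value = XOR of all: 5 XOR 0 = 5

5


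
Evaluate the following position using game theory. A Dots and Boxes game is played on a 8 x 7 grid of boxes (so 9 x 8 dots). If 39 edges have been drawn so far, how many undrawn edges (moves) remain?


Grid: 8 x 7 boxes, i.e. 9 rows and 8 columns of dots.
Horizontal edges: (rows + 1) * cols = 9 * 7 = 63
Vertical edges: rows * (cols + 1) = 8 * 8 = 64
Total edges: 63 + 64 = 127
Edges drawn: 39
Remaining: 127 - 39 = 88

88


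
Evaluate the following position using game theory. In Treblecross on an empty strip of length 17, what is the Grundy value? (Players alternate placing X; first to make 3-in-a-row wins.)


Treblecross: place X on empty cells; 3-in-a-row wins.
Playing within two cells of an existing X lets the opponent win at once, so sensible play treats the cells i-2..i+2 around each X as dead. The player left with no safe cell loses, so this is a normal-play take-away game on strips of safe cells.
Placing X at cell i (0-indexed) of a strip of k safe cells leaves independent strips of sizes max(0, i-2) and max(0, k-i-3). Hence G(k) = mex{ G(max(0,i-2)) XOR G(max(0,k-i-3)) : 0 <= i < k }, with G(0) = 0.
G(1): splits (0,0):0^0=0 -> mex({0}) = 1
G(2): splits (0,0):0^0=0 -> mex({0}) = 1
G(3): splits (0,0):0^0=0 -> mex({0}) = 1
G(4): splits (0,1):0^1=1 (0,0):0^0=0 -> mex({0, 1}) = 2
G(5): splits (0,2):0^1=1 (0,1):0^1=1 (0,0):0^0=0 -> mex({0, 1}) = 2
G(6) = mex({1}) = 0
G(7) = mex({0, 1, 2}) = 3
G(8) = mex({0, 1, 2}) = 3
G(9) = mex({0, 2}) = 1
G(10) = mex({0, 2, 3}) = 1
G(11) = mex({0, 3}) = 1
G(12) = mex({1, 3}) = 0
G(13) = mex({0, 1, 2, 3}) = 4
G(14) = mex({0, 1, 2}) = 3
G(15) = mex({0, 1, 2}) = 3
G(16) = mex({0, 1, 2, 4}) = 3
G(17) = mex({0, 1, 3, 4}) = 2
Therefore G(17) = 2.

2


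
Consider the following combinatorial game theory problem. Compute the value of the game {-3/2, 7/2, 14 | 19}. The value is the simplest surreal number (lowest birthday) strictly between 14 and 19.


Left options: {-3/2, 7/2, 14}, max = 14
Right options: {19}, min = 19
All options are numbers and max(Left) < min(Right), so by the simplicity theorem the value is the simplest (earliest-born) number strictly between 14 and 19.
Integers 15 through 18 all lie strictly between 14 and 19.
Among integers, the simplest (lowest birthday = smallest |n|; 0 is born on day 0, +-n on day n) is 15.
No non-integer in the interval can be simpler: if x is a non-integer in the interval, then floor(x) or ceil(x) also lies in the interval (the interval contains an integer), and both are proper prefixes of x's sign expansion, i.e. born earlier. So the game value is 15.
Game value = 15

15


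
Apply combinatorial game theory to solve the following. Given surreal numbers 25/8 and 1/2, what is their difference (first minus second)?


x = 25/8, y = 1/2
Converting to common denominator: 8
x = 25/8, y = 4/8
x - y = 25/8 - 1/2 = 21/8

21/8


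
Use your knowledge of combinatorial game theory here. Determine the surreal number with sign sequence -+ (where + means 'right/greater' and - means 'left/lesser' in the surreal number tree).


Sign expansion: -+
Rule: track bounds (lo, hi), initially (-inf, +inf). On '+', the current value becomes lo and we move to the simplest number in (value, hi): value + 1 if hi = +inf, otherwise the midpoint (value + hi)/2. On '-', the current value becomes hi and we move to value - 1 if lo = -inf, otherwise the midpoint (lo + value)/2.
Start at 0.
Step 1: sign = -, move left. Bounds: (-inf, 0). Value = -1
Step 2: sign = +, move right. Bounds: (-1, 0). Value = -1/2
The surreal number with sign expansion -+ is -1/2.

-1/2


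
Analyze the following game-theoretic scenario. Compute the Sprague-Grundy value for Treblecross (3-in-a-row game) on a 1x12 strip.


Treblecross: place X on empty cells; 3-in-a-row wins.
Playing within two cells of an existing X lets the opponent win at once, so sensible play treats the cells i-2..i+2 around each X as dead. The player left with no safe cell loses, so this is a normal-play take-away game on strips of safe cells.
Placing X at cell i (0-indexed) of a strip of k safe cells leaves independent strips of sizes max(0, i-2) and max(0, k-i-3). Hence G(k) = mex{ G(max(0,i-2)) XOR G(max(0,k-i-3)) : 0 <= i < k }, with G(0) = 0.
G(1): splits (0,0):0^0=0 -> mex({0}) = 1
G(2): splits (0,0):0^0=0 -> mex({0}) = 1
G(3): splits (0,0):0^0=0 -> mex({0}) = 1
G(4): splits (0,1):0^1=1 (0,0):0^0=0 -> mex({0, 1}) = 2
G(5): splits (0,2):0^1=1 (0,1):0^1=1 (0,0):0^0=0 -> mex({0, 1}) = 2
G(6) = mex({1}) = 0
G(7) = mex({0, 1, 2}) = 3
G(8) = mex({0, 1, 2}) = 3
G(9) = mex({0, 2}) = 1
G(10) = mex({0, 2, 3}) = 1
G(11) = mex({0, 3}) = 1
G(12) = mex({1, 3}) = 0
Therefore G(12) = 0.

0


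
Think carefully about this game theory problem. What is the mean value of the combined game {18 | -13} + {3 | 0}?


G1 = {18 | -13}, G2 = {3 | 0}
Each is a switch {a | b} with numbers a > b; its mean value is (a + b)/2, and mean value is additive over game sums: m(G1 + G2) = m(G1) + m(G2).
Mean of G1 = (18 + (-13))/2 = 5/2 = 5/2
Mean of G2 = (3 + (0))/2 = 3/2 = 3/2
Mean of G1 + G2 = 5/2 + 3/2 = 4

4


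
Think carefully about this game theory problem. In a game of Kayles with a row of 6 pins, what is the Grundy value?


Kayles: a move removes 1 or 2 adjacent pins from a contiguous row.
Removing pins from a row of k leaves two independent rows (a, b) with a + b = k - 1 (one pin) or a + b = k - 2 (two pins); an end removal gives a = 0.
By Sprague-Grundy, G(k) = mex{ G(a) XOR G(b) } over all these splits. G(0) = 0.
G(1): splits (0,0):0^0=0 -> mex({0}) = 1
G(2): splits (0,1):0^1=1 (0,0):0^0=0 -> mex({0, 1}) = 2
G(3): splits (0,2):0^2=2 (1,1):1^1=0 (0,1):0^1=1 -> mex({0, 1, 2}) = 3
G(4): splits (0,3):0^3=3 (1,2):1^2=3 (0,2):0^2=2 (1,1):1^1=0 -> mex({0, 2, 3}) = 1
G(5): splits (0,4):0^1=1 (1,3):1^3=2 (2,2):2^2=0 (0,3):0^3=3 (1,2):1^2=3 -> mex({0, 1, 2, 3}) = 4
G(6) = mex({0, 1, 2, 4}) = 3
Therefore G(6) = 3.

3


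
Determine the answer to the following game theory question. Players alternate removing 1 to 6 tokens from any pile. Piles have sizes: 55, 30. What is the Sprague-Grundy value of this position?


Subtraction set: {1, 2, 3, 4, 5, 6}
For this subtraction set, G(n) = n mod 7 (period = max + 1 = 7).
Pile 1 (size 55): G(55) = 55 mod 7 = 6
Pile 2 (size 30): G(30) = 30 mod 7 = 2
Total Grundy value = XOR of all: 6 XOR 2 = 4

4


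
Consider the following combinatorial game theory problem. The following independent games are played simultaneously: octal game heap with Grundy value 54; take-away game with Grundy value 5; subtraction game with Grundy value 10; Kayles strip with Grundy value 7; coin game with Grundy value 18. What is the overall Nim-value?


By the Sprague-Grundy theorem, the Grundy value of a sum of games is the XOR of individual Grundy values.
octal game heap: Grundy value = 54. Running XOR: 0 XOR 54 = 54
take-away game: Grundy value = 5. Running XOR: 54 XOR 5 = 51
subtraction game: Grundy value = 10. Running XOR: 51 XOR 10 = 57
Kayles strip: Grundy value = 7. Running XOR: 57 XOR 7 = 62
coin game: Grundy value = 18. Running XOR: 62 XOR 18 = 44
The combined Grundy value is 44.

44


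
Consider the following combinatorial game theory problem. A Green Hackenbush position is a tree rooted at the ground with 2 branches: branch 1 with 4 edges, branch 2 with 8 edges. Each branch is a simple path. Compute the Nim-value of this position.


The tree has 2 branches from the ground vertex.
In Green Hackenbush, the Nim-value of a simple path of length k is k.
Branch 1: length 4, Nim-value = 4
Branch 2: length 8, Nim-value = 8
Total Nim-value = XOR of all branch values:
0 XOR 4 = 4
4 XOR 8 = 12
Nim-value of the tree = 12

12


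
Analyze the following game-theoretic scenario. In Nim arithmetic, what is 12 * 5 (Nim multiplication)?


Nim multiplication is bilinear over XOR: (u XOR v) * w = (u*w) XOR (v*w).
So we split each operand into its bit components and XOR the pairwise Nim products.
12 = 4 + 8 (as XOR of powers of 2).
5 = 1 + 4 (as XOR of powers of 2).
Using the standard Nim-product table on single bits:
  2*2 = 3,   2*4 = 8,   2*8 = 12,
  4*4 = 6,   4*8 = 11,  8*8 = 13,
and  1*x = x (identity), k*l = l*k (commutative).
Pairwise Nim products:
  4 * 1 = 4
  4 * 4 = 6
  8 * 1 = 8
  8 * 4 = 11
XOR them: 4 XOR 6 XOR 8 XOR 11 = 1.
Result: 12 * 5 = 1 (in Nim).

1


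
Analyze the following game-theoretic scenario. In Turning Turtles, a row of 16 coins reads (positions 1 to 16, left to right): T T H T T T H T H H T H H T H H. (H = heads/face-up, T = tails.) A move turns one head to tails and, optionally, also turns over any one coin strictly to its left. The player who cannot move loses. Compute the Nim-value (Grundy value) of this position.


Coins: T T H T T T H T H H T H H T H H
Key fact: a single head at position k behaves exactly like a Nim heap of size k (turning it to T and optionally flipping a coin at j < k corresponds to moving the heap from k to j, or to 0), and heads combine as a disjunctive sum (two heads at the same place would cancel, matching j XOR j = 0). So the Nim-value is the XOR of the 1-indexed positions of the heads.
Face-up positions (1-indexed): [3, 7, 9, 10, 12, 13, 15, 16]
XOR 0 with 3: 0 XOR 3 = 3
XOR 3 with 7: 3 XOR 7 = 4
XOR 4 with 9: 4 XOR 9 = 13
XOR 13 with 10: 13 XOR 10 = 7
XOR 7 with 12: 7 XOR 12 = 11
XOR 11 with 13: 11 XOR 13 = 6
XOR 6 with 15: 6 XOR 15 = 9
XOR 9 with 16: 9 XOR 16 = 25
Nim-value = 25

25
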